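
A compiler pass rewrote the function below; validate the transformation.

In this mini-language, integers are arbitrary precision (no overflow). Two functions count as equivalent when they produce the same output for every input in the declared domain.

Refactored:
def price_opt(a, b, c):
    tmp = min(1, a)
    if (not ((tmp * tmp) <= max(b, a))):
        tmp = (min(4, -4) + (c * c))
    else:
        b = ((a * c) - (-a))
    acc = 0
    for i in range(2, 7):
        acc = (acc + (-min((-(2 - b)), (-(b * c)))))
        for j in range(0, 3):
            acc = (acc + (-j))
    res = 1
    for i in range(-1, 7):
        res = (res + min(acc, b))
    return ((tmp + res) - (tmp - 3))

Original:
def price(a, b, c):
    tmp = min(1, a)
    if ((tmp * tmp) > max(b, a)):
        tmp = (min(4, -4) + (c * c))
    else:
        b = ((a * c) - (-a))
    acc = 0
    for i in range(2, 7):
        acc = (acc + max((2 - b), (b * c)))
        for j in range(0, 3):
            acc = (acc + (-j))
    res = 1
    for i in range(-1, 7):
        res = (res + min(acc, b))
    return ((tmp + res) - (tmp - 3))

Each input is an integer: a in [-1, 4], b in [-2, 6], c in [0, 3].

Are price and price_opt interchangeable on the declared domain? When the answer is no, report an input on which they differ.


Reading the diff, among the changes: min/max/abs usage differs, plus boolean connective usage differs, plus comparison usage differs.
Spot check at a=1, b=1, c=1 — price: tmp := 1 | ((tmp * tmp) > max(b, a)): false | b := 2 | acc := 0 | iter i=2: | acc := 2 | iter j=0: | acc := 2 | iter j=1: | acc := 1 | iter j=2: | acc := -1 | iter i=3: | acc := 1 | iter j=0: | acc := 1 | iter j=1: | acc := 0 | iter j=2: | acc := -2 | iter i=4: | acc := 0 | iter j=0: | acc := 0 | iter j=1: | acc := -1 | iter j=2: | acc := -3 | iter i=5: | acc := -1 | iter j=0: | acc := -1 | iter j=1: | acc := -2 | iter j=2: | acc := -4 | iter i=6: | acc := -2 | iter j=0: | acc := -2 | iter j=1: | acc := -3 | iter j=2: | acc := -5 | res := 1 | iter i=-1: | res := -4 | iter i=0: | res := -9 | iter i=1: | res := -14 | iter i=2: | res := -19 | iter i=3: | res := -24 | iter i=4: | res := -29 | iter i=5: | res := -34 | iter i=6: | res := -39 | result -36. price_opt: tmp := 1 | (not ((tmp * tmp) <= max(b, a))): false | b := 2 | acc := 0 | iter i=2: | acc := 2 | iter j=0: | acc := 2 | iter j=1: | acc := 1 | iter j=2: | acc := -1 | iter i=3: | acc := 1 | iter j=0: | acc := 1 | iter j=1: | acc := 0 | iter j=2: | acc := -2 | iter i=4: | acc := 0 | iter j=0: | acc := 0 | iter j=1: | acc := -1 | iter j=2: | acc := -3 | iter i=5: | acc := -1 | iter j=0: | acc := -1 | iter j=1: | acc := -2 | iter j=2: | acc := -4 | iter i=6: | acc := -2 | iter j=0: | acc := -2 | iter j=1: | acc := -3 | iter j=2: | acc := -5 | res := 1 | iter i=-1: | res := -4 | iter i=0: | res := -9 | iter i=1: | res := -14 | iter i=2: | res := -19 | iter i=3: | res := -24 | iter i=4: | res := -29 | iter i=5: | res := -34 | iter i=6: | res := -39 | result -36. Both give -36.
Every one of the 216 inputs gives matching results.
verdict: equivalent


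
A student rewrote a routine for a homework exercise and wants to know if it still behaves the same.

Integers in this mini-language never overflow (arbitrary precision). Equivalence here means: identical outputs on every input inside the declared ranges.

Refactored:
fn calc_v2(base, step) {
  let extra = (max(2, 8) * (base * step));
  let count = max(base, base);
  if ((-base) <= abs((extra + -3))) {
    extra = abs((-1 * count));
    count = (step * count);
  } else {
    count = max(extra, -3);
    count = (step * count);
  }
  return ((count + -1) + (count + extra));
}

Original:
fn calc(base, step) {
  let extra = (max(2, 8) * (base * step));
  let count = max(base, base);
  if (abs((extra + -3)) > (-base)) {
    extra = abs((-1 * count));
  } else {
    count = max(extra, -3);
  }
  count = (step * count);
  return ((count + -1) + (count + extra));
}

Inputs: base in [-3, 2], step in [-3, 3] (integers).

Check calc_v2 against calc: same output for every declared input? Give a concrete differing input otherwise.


Consider the input base=-3, step=0.
calc: extra becomes 0; next count becomes -3; next (abs((extra + -3)) > (-base)) evaluates to false; next count becomes 0; next count becomes 0; next final value -1
calc_v2: extra becomes 0; next count becomes -3; next ((-base) <= abs((extra + -3))) evaluates to true; next extra becomes 3; next count becomes 0; next final value 2
-1 != 2, so the rewrite changes behavior.
verdict: not equivalent; witness: base=-3, step=0


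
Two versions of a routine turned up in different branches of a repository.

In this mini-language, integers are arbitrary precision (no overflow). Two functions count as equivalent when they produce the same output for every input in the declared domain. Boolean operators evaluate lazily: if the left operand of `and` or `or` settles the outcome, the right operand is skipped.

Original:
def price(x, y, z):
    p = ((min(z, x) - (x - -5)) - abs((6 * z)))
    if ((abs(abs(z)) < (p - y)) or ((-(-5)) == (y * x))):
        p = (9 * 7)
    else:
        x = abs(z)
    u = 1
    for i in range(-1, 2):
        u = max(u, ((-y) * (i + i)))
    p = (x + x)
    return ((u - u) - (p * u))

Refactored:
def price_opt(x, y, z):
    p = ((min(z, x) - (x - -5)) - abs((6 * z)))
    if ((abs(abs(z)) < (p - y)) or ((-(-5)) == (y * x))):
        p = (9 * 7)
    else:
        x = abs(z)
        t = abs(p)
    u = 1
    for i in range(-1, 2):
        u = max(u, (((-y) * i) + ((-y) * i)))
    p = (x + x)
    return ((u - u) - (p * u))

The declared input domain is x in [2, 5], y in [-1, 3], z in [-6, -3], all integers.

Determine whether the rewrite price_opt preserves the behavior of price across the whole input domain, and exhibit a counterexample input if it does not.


Side by side, the visible changes include: statement counts differ; local variable names differ; arithmetic usage differs; min/max/abs usage differs.
One worked example (x=5, y=2, z=-5) — price: p=-45, then ((abs(abs(z)) < (p - y)) or ((-(-5)) == (y * x))) is false, then x=5, then u=1, then (i=-1), then u=4, then (i=0), then u=4, then (i=1), then u=4, then p=10, then returns -40; price_opt: p=-45, then ((abs(abs(z)) < (p - y)) or ((-(-5)) == (y * x))) is false, then x=5, then t=45, then u=1, then (i=-1), then u=4, then (i=0), then u=4, then (i=1), then u=4, then p=10, then returns -40; agreement on -40.
Every one of the 80 inputs gives matching results.
verdict: equivalent


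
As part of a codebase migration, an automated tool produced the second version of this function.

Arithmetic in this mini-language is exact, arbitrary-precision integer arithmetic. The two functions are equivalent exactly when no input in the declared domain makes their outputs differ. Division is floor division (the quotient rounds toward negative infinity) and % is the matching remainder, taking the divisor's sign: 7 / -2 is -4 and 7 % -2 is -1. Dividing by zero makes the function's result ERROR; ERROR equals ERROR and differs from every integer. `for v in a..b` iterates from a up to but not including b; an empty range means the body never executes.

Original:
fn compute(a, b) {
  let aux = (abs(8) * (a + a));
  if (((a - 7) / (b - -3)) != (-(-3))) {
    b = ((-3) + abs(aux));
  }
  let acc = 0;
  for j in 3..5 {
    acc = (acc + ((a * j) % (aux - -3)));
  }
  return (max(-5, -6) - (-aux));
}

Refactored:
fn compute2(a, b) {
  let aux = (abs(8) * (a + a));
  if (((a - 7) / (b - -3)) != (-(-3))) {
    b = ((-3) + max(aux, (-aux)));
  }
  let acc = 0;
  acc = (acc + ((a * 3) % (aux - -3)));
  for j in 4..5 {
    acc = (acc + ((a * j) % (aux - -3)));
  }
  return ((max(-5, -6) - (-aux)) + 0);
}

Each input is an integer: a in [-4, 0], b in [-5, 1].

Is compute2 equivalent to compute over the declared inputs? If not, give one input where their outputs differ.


Changes here: min/max/abs usage differs; arithmetic usage differs; loop structure differs; constant usage differs; statement counts differ; the full 35-point sweep finds no disagreement.
verdict: equivalent


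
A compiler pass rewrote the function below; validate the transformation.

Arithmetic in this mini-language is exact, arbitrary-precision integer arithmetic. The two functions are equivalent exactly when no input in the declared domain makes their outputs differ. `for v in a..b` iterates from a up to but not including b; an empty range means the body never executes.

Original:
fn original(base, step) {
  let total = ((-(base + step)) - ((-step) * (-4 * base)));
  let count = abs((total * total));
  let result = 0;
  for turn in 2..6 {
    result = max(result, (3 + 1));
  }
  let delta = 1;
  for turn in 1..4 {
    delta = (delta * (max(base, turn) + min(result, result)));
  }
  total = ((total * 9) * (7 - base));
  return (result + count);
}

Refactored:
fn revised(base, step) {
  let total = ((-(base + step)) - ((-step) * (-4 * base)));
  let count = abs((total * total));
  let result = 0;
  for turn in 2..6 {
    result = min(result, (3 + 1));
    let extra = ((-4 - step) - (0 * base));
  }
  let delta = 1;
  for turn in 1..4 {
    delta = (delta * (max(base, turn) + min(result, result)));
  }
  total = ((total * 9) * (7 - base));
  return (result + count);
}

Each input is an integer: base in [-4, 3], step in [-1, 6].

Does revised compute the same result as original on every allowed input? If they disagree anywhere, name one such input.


Take base=-4, step=-1.
original: total becomes -11; next count becomes 121; next result becomes 0; next at turn=2:; next result becomes 4; next at turn=3:; next result becomes 4; next at turn=4:; next result becomes 4; next at turn=5:; next result becomes 4; next delta becomes 1; next at turn=1:; next delta becomes 5; next at turn=2:; next delta becomes 30; next at turn=3:; next delta becomes 210; next total becomes -1089; next final value 125
revised: total becomes -11; next count becomes 121; next result becomes 0; next at turn=2:; next result becomes 0; next extra becomes -3; next at turn=3:; next result becomes 0; next extra becomes -3; next at turn=4:; next result becomes 0; next extra becomes -3; next at turn=5:; next result becomes 0; next extra becomes -3; next delta becomes 1; next at turn=1:; next delta becomes 1; next at turn=2:; next delta becomes 2; next at turn=3:; next delta becomes 6; next total becomes -1089; next final value 121
125 against 121: the behavior changed.
verdict: not equivalent; witness: base=-4, step=-1


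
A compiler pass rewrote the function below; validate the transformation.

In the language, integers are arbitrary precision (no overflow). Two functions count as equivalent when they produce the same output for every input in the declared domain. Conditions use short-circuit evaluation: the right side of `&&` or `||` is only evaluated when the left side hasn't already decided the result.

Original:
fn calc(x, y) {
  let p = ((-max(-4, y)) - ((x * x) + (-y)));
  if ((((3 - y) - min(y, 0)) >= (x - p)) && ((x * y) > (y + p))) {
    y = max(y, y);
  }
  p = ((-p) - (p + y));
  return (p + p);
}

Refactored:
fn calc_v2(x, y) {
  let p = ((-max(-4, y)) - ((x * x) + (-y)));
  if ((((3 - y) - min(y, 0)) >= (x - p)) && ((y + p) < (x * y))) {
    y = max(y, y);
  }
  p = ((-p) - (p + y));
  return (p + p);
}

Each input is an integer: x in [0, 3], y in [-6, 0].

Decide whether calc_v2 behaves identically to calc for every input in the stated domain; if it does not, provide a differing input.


Reading the diff, among the changes: comparison usage differs.
Spot check at x=1, y=-1 — calc: p = -1; ((((3 - y) - min(y, 0)) >= (x - p)) && ((x * y) > (y + p))) -> true; y = -1; p = 3; return 6. calc_v2: p = -1; ((((3 - y) - min(y, 0)) >= (x - p)) && ((y + p) < (x * y))) -> true; y = -1; p = 3; return 6. Both give 6.
Across all 28 domain points the two functions coincide.
verdict: equivalent


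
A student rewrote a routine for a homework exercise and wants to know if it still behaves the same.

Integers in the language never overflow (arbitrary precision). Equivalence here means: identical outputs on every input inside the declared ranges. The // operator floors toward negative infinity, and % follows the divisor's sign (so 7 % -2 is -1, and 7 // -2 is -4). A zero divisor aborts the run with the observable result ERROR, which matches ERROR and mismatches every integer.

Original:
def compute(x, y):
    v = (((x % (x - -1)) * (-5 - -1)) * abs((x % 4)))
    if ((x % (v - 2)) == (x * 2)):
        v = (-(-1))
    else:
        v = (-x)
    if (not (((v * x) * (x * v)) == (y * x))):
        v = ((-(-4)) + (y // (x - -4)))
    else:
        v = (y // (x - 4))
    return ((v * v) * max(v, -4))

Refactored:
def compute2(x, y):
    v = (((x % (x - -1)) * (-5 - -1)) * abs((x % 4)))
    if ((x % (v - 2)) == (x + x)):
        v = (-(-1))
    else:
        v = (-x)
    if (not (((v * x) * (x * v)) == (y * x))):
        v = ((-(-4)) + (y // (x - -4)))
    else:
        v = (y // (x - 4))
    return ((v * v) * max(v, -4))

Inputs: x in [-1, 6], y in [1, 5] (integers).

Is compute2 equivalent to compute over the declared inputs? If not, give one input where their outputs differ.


Comparing the listings, the differences include: constant usage differs; arithmetic usage differs.
One worked example (x=6, y=3) — compute: v = -48; ((x % (v - 2)) == (x * 2)) -> false; v = -6; (not (((v * x) * (x * v)) == (y * x))) -> true; v = 4; return 64; compute2: v = -48; ((x % (v - 2)) == (x + x)) -> false; v = -6; (not (((v * x) * (x * v)) == (y * x))) -> true; v = 4; return 64; agreement on 64.
Across all 40 domain points the two functions coincide.
verdict: equivalent


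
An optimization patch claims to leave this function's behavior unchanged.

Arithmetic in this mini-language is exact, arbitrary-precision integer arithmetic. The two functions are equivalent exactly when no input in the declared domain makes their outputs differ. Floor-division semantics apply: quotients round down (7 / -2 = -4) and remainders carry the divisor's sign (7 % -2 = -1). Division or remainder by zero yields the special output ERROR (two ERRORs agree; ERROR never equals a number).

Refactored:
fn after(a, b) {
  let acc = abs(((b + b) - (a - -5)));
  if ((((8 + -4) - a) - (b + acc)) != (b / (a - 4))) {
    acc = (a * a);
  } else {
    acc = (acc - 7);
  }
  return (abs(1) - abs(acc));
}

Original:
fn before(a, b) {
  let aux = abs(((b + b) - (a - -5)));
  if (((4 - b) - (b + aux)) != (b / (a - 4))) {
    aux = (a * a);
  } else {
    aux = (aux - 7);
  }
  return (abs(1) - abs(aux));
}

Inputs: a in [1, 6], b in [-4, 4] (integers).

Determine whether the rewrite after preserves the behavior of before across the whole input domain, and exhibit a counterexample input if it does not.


Try a=1, b=2.
before: aux becomes 2; next (((4 - b) - (b + aux)) != (b / (a - 4))) evaluates to true; next aux becomes 1; next final value 0
after: acc becomes 2; next ((((8 + -4) - a) - (b + acc)) != (b / (a - 4))) evaluates to false; next acc becomes -5; next final value -4
0 against -4: the behavior changed.
verdict: not equivalent; witness: a=1, b=2


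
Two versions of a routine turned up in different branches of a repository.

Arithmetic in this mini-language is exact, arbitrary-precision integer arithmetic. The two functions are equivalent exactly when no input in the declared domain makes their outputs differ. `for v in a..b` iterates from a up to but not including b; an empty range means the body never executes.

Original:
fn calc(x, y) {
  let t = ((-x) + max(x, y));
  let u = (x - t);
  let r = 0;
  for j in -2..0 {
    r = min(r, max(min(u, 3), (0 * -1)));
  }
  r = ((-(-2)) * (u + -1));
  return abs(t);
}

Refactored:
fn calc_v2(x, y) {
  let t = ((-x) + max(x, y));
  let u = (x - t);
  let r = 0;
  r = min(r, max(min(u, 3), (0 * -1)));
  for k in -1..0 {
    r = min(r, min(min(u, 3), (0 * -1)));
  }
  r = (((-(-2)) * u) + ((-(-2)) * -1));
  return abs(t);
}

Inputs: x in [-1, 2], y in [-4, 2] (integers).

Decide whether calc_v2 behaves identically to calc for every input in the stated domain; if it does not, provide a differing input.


Equivalent. The edit looks behavioral (`max(min(u, 3), (0 * -1))` became `min(min(u, 3), (0 * -1))`), but over these ranges it never changes the outcome.
Checked all 28 inputs in the declared domain: the outputs agree on every one.
Tracing x=0, y=-2: calc: t=0, then u=0, then r=0, then (j=-2), then r=0, then (j=-1), then r=0, then r=-2, then returns 0 | calc_v2: t=0, then u=0, then r=0, then r=0, then (k=-1), then r=0, then r=-2, then returns 0 — matching result 0.
verdict: equivalent


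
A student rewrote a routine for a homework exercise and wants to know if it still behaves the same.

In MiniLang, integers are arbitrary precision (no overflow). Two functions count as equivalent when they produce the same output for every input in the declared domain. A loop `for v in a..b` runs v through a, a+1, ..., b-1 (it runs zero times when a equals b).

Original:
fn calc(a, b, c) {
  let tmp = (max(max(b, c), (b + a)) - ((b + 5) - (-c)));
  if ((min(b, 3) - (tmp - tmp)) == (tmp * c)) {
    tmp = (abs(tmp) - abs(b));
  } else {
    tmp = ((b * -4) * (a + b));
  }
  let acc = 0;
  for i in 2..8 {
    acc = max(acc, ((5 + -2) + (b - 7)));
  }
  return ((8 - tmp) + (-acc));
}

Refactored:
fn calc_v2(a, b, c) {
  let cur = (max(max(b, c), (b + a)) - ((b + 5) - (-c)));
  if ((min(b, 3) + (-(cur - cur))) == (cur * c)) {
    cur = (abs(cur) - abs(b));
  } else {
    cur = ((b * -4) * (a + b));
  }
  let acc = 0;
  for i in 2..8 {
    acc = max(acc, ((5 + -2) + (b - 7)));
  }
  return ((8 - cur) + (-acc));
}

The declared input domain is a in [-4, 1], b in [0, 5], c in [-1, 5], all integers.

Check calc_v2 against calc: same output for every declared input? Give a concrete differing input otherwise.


Differences: local variable names differ; also arithmetic usage differs — yet all 252 inputs agree.
verdict: equivalent


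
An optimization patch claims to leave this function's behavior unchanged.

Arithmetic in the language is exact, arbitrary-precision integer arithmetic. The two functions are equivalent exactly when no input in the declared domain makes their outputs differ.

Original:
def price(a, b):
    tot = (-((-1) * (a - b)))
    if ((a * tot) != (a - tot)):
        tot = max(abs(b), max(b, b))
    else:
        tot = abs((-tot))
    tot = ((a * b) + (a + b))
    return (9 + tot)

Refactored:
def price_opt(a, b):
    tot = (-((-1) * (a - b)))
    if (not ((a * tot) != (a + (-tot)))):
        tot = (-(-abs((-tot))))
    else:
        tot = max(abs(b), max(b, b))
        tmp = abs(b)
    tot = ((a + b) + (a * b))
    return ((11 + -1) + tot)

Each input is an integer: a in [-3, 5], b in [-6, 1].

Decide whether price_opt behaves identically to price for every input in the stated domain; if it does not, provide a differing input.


Consider the input a=-3, b=-6.
price: tot=3, then ((a * tot) != (a - tot)) is true, then tot=6, then tot=9, then returns 18
price_opt: tot=3, then (not ((a * tot) != (a + (-tot)))) is false, then tot=6, then tmp=6, then tot=9, then returns 19
18 vs 19 — the two versions disagree here.
verdict: not equivalent; witness: a=-3, b=-6


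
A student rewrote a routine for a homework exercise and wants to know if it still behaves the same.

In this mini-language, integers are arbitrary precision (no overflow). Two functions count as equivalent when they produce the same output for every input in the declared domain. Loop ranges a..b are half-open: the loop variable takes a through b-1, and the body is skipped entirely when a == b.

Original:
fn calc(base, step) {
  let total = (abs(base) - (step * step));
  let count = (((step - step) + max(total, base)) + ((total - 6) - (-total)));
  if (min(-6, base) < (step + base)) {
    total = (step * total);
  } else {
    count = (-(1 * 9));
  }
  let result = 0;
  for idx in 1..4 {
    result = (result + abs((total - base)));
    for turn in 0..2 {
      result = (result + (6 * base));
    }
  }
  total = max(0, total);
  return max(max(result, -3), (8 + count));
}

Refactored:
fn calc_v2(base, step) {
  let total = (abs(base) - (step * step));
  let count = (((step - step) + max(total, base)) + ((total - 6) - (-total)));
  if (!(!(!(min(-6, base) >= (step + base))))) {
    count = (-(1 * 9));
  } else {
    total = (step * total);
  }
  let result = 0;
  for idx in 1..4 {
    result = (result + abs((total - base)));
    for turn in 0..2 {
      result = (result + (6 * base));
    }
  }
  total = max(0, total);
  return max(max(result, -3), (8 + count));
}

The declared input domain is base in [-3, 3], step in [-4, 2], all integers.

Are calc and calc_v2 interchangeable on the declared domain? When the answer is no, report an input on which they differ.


Try base=-3, step=-4.
calc: total becomes -13; next count becomes -35; next (min(-6, base) < (step + base)) evaluates to false; next count becomes -9; next result becomes 0; next at idx=1:; next result becomes 10; next at turn=0:; next result becomes -8; next at turn=1:; next result becomes -26; next at idx=2:; next result becomes -16; next at turn=0:; next result becomes -34; next at turn=1:; next result becomes -52; next at idx=3:; next result becomes -42; next at turn=0:; next result becomes -60; next at turn=1:; next result becomes -78; next total becomes 0; next final value -1
calc_v2: total becomes -13; next count becomes -35; next (!(!(!(min(-6, base) >= (step + base))))) evaluates to false; next total becomes 52; next result becomes 0; next at idx=1:; next result becomes 55; next at turn=0:; next result becomes 37; next at turn=1:; next result becomes 19; next at idx=2:; next result becomes 74; next at turn=0:; next result becomes 56; next at turn=1:; next result becomes 38; next at idx=3:; next result becomes 93; next at turn=0:; next result becomes 75; next at turn=1:; next result becomes 57; next total becomes 52; next final value 57
-1 against 57: the behavior changed.
verdict: not equivalent; witness: base=-3, step=-4


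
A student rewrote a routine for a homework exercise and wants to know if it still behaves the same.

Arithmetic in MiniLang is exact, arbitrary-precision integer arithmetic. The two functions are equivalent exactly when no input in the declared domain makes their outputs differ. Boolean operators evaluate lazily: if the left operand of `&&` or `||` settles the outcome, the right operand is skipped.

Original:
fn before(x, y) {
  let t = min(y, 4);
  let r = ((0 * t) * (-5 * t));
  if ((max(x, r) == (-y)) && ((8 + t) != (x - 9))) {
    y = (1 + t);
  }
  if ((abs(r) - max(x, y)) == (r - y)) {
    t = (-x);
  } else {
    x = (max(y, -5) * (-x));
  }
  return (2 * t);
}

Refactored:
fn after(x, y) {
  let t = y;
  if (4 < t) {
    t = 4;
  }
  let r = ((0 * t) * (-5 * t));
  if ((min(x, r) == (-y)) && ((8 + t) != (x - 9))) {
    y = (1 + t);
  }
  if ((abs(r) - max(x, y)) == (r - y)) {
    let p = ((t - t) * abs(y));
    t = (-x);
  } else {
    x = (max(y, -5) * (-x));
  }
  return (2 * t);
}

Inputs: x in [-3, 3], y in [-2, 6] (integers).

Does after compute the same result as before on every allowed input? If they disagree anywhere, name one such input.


Run the pair on x=1, y=0.
before: t=0, then r=0, then ((max(x, r) == (-y)) && ((8 + t) != (x - 9))) is false, then ((abs(r) - max(x, y)) == (r - y)) is false, then x=0, then returns 0
after: t=0, then (4 < t) is false, then r=0, then ((min(x, r) == (-y)) && ((8 + t) != (x - 9))) is true, then y=1, then ((abs(r) - max(x, y)) == (r - y)) is true, then p=0, then t=-1, then returns -2
0 against -2: the behavior changed.
verdict: not equivalent; witness: x=1, y=0


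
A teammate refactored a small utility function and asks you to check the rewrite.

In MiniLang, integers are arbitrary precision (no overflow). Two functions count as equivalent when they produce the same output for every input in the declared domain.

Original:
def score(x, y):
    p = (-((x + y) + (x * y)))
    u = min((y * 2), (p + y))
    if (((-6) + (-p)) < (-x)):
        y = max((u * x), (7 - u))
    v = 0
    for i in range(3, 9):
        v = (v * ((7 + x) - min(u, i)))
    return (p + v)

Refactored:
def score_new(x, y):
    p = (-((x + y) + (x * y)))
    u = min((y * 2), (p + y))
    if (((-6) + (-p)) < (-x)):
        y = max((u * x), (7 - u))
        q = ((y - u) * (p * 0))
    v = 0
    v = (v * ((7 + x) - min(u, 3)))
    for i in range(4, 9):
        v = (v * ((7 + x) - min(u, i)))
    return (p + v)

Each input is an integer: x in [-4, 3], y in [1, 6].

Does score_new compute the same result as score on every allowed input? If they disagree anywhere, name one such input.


Comparing the listings, the differences include: local variable names differ, plus arithmetic usage differs, plus constant usage differs, plus min/max/abs usage differs, plus loop structure differs, plus statement counts differ.
One worked example (x=-4, y=5) — score: p=19, then u=10, then (((-6) + (-p)) < (-x)) is true, then y=-3, then v=0, then (i=3), then v=0, then (i=4), then v=0, then (i=5), then v=0, then (i=6), then v=0, then (i=7), then v=0, then (i=8), then v=0, then returns 19; score_new: p=19, then u=10, then (((-6) + (-p)) < (-x)) is true, then y=-3, then q=0, then v=0, then v=0, then (i=4), then v=0, then (i=5), then v=0, then (i=6), then v=0, then (i=7), then v=0, then (i=8), then v=0, then returns 19; agreement on 19.
Sweeping the whole domain (48 inputs) finds no disagreement.
verdict: equivalent


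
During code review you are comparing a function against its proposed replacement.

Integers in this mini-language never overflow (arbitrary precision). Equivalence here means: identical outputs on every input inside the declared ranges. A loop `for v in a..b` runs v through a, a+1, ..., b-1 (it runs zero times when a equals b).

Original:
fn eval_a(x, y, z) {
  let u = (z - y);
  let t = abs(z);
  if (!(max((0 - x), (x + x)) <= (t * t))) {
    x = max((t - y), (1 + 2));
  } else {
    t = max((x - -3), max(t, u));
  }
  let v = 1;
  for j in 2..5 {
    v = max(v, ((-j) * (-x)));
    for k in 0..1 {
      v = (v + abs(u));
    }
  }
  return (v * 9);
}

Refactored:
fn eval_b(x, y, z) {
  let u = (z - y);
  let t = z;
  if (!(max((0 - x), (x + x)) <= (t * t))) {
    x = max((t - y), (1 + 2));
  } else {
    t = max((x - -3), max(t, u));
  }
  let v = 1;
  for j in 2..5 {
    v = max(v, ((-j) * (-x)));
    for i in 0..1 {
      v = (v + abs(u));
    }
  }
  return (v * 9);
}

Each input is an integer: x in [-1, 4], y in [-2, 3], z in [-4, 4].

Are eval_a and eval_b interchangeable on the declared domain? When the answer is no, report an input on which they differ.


These are not equivalent — on x=3, y=-2, z=-2 the outputs split (144 vs 108).
eval_a: u becomes 0; next t becomes 2; next (!(max((0 - x), (x + x)) <= (t * t))) evaluates to true; next x becomes 4; next v becomes 1; next at j=2:; next v becomes 8; next at k=0:; next v becomes 8; next at j=3:; next v becomes 12; next at k=0:; next v becomes 12; next at j=4:; next v becomes 16; next at k=0:; next v becomes 16; next final value 144
eval_b: u becomes 0; next t becomes -2; next (!(max((0 - x), (x + x)) <= (t * t))) evaluates to true; next x becomes 3; next v becomes 1; next at j=2:; next v becomes 6; next at i=0:; next v becomes 6; next at j=3:; next v becomes 9; next at i=0:; next v becomes 9; next at j=4:; next v becomes 12; next at i=0:; next v becomes 12; next final value 108
verdict: not equivalent; witness: x=3, y=-2, z=-2


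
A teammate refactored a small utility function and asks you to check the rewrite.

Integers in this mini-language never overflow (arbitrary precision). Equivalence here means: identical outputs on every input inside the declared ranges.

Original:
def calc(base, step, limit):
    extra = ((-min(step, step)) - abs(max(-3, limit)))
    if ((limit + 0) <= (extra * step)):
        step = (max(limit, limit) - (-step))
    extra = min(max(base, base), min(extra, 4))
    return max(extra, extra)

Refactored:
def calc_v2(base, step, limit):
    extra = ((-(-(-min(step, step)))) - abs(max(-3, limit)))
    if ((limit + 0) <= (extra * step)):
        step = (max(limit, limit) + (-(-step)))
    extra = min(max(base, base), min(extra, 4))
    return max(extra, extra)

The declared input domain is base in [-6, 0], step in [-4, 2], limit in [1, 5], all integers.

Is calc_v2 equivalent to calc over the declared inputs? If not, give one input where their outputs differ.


Differences: arithmetic usage differs — yet all 245 inputs agree.
verdict: equivalent


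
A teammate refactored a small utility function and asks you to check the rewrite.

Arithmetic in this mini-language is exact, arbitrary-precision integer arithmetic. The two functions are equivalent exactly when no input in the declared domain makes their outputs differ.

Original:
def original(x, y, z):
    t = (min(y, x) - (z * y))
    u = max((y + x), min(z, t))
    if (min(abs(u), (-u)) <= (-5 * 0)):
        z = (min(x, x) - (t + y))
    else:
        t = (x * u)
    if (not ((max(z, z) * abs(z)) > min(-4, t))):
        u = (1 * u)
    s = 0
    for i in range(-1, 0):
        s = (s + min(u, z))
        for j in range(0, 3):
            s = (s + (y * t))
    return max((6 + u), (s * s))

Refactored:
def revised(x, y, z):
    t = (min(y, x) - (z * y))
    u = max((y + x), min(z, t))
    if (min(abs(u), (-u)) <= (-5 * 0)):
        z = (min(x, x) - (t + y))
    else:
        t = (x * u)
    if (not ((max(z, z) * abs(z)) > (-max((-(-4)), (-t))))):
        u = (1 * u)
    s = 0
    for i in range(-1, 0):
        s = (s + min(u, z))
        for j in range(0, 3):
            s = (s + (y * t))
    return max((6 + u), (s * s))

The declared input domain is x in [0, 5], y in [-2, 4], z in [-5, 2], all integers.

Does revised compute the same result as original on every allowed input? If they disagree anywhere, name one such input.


This is a faithful refactor — min/max/abs usage differs, but the computed results match everywhere.
Spot check at x=2, y=-2, z=-4 — original: t becomes -10; next u becomes 0; next (min(abs(u), (-u)) <= (-5 * 0)) evaluates to true; next z becomes 14; next (not ((max(z, z) * abs(z)) > min(-4, t))) evaluates to false; next s becomes 0; next at i=-1:; next s becomes 0; next at j=0:; next s becomes 20; next at j=1:; next s becomes 40; next at j=2:; next s becomes 60; next final value 3600. revised: t becomes -10; next u becomes 0; next (min(abs(u), (-u)) <= (-5 * 0)) evaluates to true; next z becomes 14; next (not ((max(z, z) * abs(z)) > (-max((-(-4)), (-t))))) evaluates to false; next s becomes 0; next at i=-1:; next s becomes 0; next at j=0:; next s becomes 20; next at j=1:; next s becomes 40; next at j=2:; next s becomes 60; next final value 3600. Both give 3600.
Checked all 336 inputs in the declared domain: the outputs agree on every one.
verdict: equivalent


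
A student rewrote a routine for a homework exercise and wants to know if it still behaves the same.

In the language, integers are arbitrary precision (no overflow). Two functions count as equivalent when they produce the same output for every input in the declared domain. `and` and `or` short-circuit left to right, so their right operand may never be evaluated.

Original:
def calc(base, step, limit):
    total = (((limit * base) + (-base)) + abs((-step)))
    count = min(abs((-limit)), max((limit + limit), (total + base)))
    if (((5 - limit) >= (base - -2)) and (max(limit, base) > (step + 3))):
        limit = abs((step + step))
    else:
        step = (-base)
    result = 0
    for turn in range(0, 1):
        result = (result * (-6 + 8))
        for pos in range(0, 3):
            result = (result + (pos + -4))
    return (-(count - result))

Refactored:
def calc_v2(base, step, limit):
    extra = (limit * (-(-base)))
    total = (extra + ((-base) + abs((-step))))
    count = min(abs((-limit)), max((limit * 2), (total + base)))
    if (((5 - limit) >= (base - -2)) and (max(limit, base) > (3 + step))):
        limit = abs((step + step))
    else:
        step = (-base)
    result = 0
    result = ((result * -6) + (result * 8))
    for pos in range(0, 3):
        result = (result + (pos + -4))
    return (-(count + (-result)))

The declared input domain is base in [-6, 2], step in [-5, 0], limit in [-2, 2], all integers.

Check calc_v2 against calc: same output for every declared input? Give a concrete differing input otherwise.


Reading the diff, among the changes: arithmetic usage differs; and local variable names differ; and loop structure differs; and constant usage differs.
One worked example (base=1, step=-1, limit=1) — calc: total=1, then count=1, then (((5 - limit) >= (base - -2)) and (max(limit, base) > (step + 3))) is false, then step=-1, then result=0, then (turn=0), then result=0, then (pos=0), then result=-4, then (pos=1), then result=-7, then (pos=2), then result=-9, then returns -10; calc_v2: extra=1, then total=1, then count=1, then (((5 - limit) >= (base - -2)) and (max(limit, base) > (3 + step))) is false, then step=-1, then result=0, then result=0, then (pos=0), then result=-4, then (pos=1), then result=-7, then (pos=2), then result=-9, then returns -10; agreement on -10.
Across all 270 domain points the two functions coincide.
verdict: equivalent


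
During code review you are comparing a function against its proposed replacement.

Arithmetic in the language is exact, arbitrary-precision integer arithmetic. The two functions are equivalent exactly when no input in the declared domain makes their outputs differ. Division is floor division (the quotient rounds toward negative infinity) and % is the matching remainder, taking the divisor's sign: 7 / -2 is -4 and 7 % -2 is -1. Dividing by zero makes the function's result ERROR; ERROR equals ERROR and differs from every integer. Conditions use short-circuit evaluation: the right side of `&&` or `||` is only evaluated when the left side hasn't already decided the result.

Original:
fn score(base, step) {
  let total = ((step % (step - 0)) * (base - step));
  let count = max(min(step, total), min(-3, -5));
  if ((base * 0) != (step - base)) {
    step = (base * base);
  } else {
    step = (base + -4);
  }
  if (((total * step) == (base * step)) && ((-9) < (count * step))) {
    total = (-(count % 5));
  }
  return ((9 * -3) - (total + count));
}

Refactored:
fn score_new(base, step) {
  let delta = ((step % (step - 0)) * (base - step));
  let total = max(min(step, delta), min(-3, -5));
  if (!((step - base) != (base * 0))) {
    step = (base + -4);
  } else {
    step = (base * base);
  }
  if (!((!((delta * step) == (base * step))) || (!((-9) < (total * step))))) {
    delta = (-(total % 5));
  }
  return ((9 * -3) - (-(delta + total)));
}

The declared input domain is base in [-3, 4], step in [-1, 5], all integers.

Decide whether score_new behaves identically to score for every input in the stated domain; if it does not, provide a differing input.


Run the pair on base=-3, step=-1.
score: total := 0 | count := -1 | ((base * 0) != (step - base)): true | step := 9 | (((total * step) == (base * step)) && ((-9) < (count * step))): false | result -26
score_new: delta := 0 | total := -1 | (!((step - base) != (base * 0))): false | step := 9 | (!((!((delta * step) == (base * step))) || (!((-9) < (total * step))))): false | result -28
-26 != -28, so the rewrite changes behavior.
verdict: not equivalent; witness: base=-3, step=-1


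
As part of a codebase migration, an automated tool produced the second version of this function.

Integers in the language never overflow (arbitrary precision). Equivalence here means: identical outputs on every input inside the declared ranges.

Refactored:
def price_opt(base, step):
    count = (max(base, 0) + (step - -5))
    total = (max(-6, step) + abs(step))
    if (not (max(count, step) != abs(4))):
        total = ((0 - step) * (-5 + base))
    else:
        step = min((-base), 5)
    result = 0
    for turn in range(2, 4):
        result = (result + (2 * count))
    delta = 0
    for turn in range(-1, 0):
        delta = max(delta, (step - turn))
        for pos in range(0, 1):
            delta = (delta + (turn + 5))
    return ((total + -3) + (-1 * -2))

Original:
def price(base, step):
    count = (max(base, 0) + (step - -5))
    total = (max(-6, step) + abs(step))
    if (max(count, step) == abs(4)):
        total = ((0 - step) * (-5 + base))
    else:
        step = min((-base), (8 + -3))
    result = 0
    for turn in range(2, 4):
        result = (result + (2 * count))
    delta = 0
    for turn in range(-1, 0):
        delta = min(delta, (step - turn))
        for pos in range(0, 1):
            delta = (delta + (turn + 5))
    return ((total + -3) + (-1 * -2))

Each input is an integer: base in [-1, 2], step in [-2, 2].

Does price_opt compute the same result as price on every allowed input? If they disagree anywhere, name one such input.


Equivalent. Although `min(delta, (step - turn))` became `max(delta, (step - turn))`, no input in the stated domain can expose it.
An exhaustive pass over the 20 declared inputs shows identical outputs.
Spot check at base=0, step=1 — price: count becomes 6; next total becomes 2; next (max(count, step) == abs(4)) evaluates to false; next step becomes 0; next result becomes 0; next at turn=2:; next result becomes 12; next at turn=3:; next result becomes 24; next delta becomes 0; next at turn=-1:; next delta becomes 0; next at pos=0:; next delta becomes 4; next final value 1. price_opt: count becomes 6; next total becomes 2; next (not (max(count, step) != abs(4))) evaluates to false; next step becomes 0; next result becomes 0; next at turn=2:; next result becomes 12; next at turn=3:; next result becomes 24; next delta becomes 0; next at turn=-1:; next delta becomes 1; next at pos=0:; next delta becomes 5; next final value 1. Both give 1.
verdict: equivalent


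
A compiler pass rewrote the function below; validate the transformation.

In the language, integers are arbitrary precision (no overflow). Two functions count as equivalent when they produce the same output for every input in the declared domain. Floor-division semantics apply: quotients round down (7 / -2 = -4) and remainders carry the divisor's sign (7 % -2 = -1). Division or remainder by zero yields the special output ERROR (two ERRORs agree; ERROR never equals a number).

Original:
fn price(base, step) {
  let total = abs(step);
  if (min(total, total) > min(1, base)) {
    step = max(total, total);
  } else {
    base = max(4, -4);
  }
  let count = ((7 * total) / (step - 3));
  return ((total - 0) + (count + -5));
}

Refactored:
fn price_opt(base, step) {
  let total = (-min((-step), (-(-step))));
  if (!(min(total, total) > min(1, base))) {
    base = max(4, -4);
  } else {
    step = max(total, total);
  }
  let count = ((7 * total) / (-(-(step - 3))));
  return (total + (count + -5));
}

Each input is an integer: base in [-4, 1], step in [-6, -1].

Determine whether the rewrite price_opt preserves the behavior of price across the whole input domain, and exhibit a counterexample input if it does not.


Although arithmetic usage differs, plus boolean connective usage differs, plus constant usage differs, plus min/max/abs usage differs, 36/36 inputs agree.
verdict: equivalent


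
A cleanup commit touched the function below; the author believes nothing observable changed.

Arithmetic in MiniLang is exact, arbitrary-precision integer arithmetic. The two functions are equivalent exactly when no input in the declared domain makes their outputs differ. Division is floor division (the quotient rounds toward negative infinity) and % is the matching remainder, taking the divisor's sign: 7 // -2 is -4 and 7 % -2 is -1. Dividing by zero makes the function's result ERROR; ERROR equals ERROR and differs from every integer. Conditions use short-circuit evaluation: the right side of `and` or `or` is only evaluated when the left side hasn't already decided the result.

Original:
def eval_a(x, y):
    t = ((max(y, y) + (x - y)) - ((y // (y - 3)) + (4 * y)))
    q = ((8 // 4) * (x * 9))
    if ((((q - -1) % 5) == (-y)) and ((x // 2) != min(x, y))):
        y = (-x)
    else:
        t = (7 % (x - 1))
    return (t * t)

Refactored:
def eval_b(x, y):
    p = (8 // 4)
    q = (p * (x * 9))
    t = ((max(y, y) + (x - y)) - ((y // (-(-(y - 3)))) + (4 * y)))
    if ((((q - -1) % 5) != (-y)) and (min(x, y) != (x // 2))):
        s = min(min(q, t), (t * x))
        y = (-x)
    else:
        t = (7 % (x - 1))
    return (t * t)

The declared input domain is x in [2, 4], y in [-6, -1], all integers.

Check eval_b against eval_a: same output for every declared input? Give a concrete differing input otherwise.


Run the pair on x=2, y=-6.
eval_a: t = 26; q = 36; ((((q - -1) % 5) == (-y)) and ((x // 2) != min(x, y))) -> false; t = 0; return 0
eval_b: p = 2; q = 36; t = 26; ((((q - -1) % 5) != (-y)) and (min(x, y) != (x // 2))) -> true; s = 26; y = -2; return 676
0 and 676 differ, so these are not the same function on this domain.
verdict: not equivalent; witness: x=2, y=-6
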